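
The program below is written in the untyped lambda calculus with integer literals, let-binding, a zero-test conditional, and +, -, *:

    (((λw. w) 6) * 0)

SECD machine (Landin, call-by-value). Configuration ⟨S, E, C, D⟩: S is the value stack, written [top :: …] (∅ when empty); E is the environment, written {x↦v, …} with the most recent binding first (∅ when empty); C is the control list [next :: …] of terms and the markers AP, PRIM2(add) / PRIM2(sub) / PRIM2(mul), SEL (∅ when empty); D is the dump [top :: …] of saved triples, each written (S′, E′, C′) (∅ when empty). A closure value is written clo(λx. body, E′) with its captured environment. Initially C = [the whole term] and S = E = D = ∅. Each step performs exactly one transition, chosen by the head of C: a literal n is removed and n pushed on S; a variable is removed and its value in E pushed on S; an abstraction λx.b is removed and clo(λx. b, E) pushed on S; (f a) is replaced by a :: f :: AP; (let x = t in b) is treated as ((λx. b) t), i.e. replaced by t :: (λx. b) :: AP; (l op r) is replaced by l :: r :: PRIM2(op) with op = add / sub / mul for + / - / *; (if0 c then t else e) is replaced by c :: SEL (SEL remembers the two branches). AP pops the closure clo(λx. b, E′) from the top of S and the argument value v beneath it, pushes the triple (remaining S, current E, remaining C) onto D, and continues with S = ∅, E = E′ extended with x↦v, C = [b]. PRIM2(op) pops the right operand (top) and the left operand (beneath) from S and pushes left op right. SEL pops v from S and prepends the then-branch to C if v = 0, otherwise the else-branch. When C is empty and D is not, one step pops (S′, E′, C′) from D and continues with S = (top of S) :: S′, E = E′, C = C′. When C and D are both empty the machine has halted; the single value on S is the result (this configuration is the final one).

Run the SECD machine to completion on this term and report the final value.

0. [S=∅ | E=∅ | C=[(((λw. w) 6) * 0)] | D=∅]
1. [S=∅ | E=∅ | C=[((λw. w) 6) :: 0 :: PRIM2(mul)] | D=∅]
2. [S=∅ | E=∅ | C=[6 :: (λw. w) :: AP :: 0 :: PRIM2(mul)] | D=∅]
3. [S=[6] | E=∅ | C=[(λw. w) :: AP :: 0 :: PRIM2(mul)] | D=∅]
4. [S=[clo(λw. w, ∅) :: 6] | E=∅ | C=[AP :: 0 :: PRIM2(mul)] | D=∅]
5. [S=∅ | E={w↦6} | C=[w] | D=[(∅, ∅, [0 :: PRIM2(mul)])]]
6. [S=[6] | E={w↦6} | C=∅ | D=[(∅, ∅, [0 :: PRIM2(mul)])]]
7. [S=[6] | E=∅ | C=[0 :: PRIM2(mul)] | D=∅]
8. [S=[0 :: 6] | E=∅ | C=[PRIM2(mul)] | D=∅]
9. [S=[0] | E=∅ | C=∅ | D=∅]
→ final value 0

Answer: 0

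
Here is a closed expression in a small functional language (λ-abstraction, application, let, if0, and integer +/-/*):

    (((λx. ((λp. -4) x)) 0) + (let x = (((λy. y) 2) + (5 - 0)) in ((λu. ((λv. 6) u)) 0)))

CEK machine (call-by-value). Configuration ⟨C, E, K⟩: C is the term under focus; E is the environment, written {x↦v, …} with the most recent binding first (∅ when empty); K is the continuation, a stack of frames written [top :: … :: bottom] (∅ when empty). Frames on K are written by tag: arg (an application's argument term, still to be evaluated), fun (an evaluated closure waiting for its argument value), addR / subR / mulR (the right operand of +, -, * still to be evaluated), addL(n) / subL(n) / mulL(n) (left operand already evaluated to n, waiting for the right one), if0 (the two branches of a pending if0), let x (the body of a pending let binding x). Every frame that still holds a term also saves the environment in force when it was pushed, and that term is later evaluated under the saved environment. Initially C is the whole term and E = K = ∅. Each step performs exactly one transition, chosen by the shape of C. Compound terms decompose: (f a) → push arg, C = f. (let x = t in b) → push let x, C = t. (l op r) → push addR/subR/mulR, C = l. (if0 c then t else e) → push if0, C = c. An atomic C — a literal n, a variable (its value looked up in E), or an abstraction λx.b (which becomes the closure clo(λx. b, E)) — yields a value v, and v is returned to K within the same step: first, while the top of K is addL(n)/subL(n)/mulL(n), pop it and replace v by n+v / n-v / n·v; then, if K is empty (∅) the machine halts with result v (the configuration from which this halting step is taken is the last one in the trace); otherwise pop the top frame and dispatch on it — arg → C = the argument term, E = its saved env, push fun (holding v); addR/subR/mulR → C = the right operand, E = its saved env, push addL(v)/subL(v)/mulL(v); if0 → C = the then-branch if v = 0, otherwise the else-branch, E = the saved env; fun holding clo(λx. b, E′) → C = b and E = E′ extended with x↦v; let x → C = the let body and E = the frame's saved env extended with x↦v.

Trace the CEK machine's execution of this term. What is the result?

step 0: ⟨C=(((λx. ((λp. -4) x)) 0) + (let x = (((λy. y) 2) + (5 - 0)) in ((λu. ((λv. 6) u)) 0))); E=∅; K=∅⟩
step 1: ⟨C=((λx. ((λp. -4) x)) 0); E=∅; K=[addR]⟩
step 2: ⟨C=(λx. ((λp. -4) x)); E=∅; K=[arg :: addR]⟩
step 3: ⟨C=0; E=∅; K=[fun :: addR]⟩
step 4: ⟨C=((λp. -4) x); E={x↦0}; K=[addR]⟩
step 5: ⟨C=(λp. -4); E={x↦0}; K=[arg :: addR]⟩
step 6: ⟨C=x; E={x↦0}; K=[fun :: addR]⟩
step 7: ⟨C=-4; E={p↦0, x↦0}; K=[addR]⟩
step 8: ⟨C=(let x = (((λy. y) 2) + (5 - 0)) in ((λu. ((λv. 6) u)) 0)); E=∅; K=[addL(-4)]⟩
step 9: ⟨C=(((λy. y) 2) + (5 - 0)); E=∅; K=[let x :: addL(-4)]⟩
step 10: ⟨C=((λy. y) 2); E=∅; K=[addR :: let x :: addL(-4)]⟩
step 11: ⟨C=(λy. y); E=∅; K=[arg :: addR :: let x :: addL(-4)]⟩
step 12: ⟨C=2; E=∅; K=[fun :: addR :: let x :: addL(-4)]⟩
step 13: ⟨C=y; E={y↦2}; K=[addR :: let x :: addL(-4)]⟩
step 14: ⟨C=(5 - 0); E=∅; K=[addL(2) :: let x :: addL(-4)]⟩
step 15: ⟨C=5; E=∅; K=[subR :: addL(2) :: let x :: addL(-4)]⟩
step 16: ⟨C=0; E=∅; K=[subL(5) :: addL(2) :: let x :: addL(-4)]⟩
step 17: ⟨C=((λu. ((λv. 6) u)) 0); E={x↦7}; K=[addL(-4)]⟩
step 18: ⟨C=(λu. ((λv. 6) u)); E={x↦7}; K=[arg :: addL(-4)]⟩
step 19: ⟨C=0; E={x↦7}; K=[fun :: addL(-4)]⟩
step 20: ⟨C=((λv. 6) u); E={u↦0, x↦7}; K=[addL(-4)]⟩
step 21: ⟨C=(λv. 6); E={u↦0, x↦7}; K=[arg :: addL(-4)]⟩
step 22: ⟨C=u; E={u↦0, x↦7}; K=[fun :: addL(-4)]⟩
step 23: ⟨C=6; E={v↦0, u↦0, x↦7}; K=[addL(-4)]⟩
→ final value 2

Answer: 2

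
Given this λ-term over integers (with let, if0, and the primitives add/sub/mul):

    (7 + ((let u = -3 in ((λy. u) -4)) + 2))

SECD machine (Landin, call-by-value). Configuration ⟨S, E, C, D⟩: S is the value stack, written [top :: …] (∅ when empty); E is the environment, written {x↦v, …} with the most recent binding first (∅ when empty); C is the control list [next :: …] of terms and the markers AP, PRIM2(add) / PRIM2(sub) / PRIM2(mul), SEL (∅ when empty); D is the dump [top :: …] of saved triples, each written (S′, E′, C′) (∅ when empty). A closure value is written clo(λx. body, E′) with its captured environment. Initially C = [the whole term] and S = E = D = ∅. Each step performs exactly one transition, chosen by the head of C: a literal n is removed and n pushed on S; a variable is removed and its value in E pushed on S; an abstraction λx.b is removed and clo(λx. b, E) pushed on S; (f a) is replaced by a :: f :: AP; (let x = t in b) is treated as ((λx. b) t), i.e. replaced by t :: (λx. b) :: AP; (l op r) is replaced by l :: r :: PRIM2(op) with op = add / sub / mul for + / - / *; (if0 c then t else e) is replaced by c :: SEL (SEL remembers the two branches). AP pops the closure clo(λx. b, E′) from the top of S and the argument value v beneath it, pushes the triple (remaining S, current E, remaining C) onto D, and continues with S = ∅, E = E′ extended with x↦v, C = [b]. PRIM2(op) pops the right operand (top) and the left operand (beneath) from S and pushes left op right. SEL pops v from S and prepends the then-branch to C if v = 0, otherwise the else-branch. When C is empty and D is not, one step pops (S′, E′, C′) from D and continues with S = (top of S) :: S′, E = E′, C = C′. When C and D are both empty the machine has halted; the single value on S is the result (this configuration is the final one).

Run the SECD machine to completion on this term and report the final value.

Answer: 6

Derivation:
[0] <S=∅, E=∅, C=[(7 + ((let u = -3 in ((λy. u) -4)) + 2))], D=∅>
[1] <S=∅, E=∅, C=[7 :: ((let u = -3 in ((λy. u) -4)) + 2) :: PRIM2(add)], D=∅>
[2] <S=[7], E=∅, C=[((let u = -3 in ((λy. u) -4)) + 2) :: PRIM2(add)], D=∅>
[3] <S=[7], E=∅, C=[(let u = -3 in ((λy. u) -4)) :: 2 :: PRIM2(add) :: PRIM2(add)], D=∅>
[4] <S=[7], E=∅, C=[-3 :: (λu. ((λy. u) -4)) :: AP :: 2 :: PRIM2(add) :: PRIM2(add)], D=∅>
[5] <S=[-3 :: 7], E=∅, C=[(λu. ((λy. u) -4)) :: AP :: 2 :: PRIM2(add) :: PRIM2(add)], D=∅>
[6] <S=[clo(λu. ((λy. u) -4), ∅) :: -3 :: 7], E=∅, C=[AP :: 2 :: PRIM2(add) :: PRIM2(add)], D=∅>
[7] <S=∅, E={u↦-3}, C=[((λy. u) -4)], D=[([7], ∅, [2 :: PRIM2(add) :: PRIM2(add)])]>
[8] <S=∅, E={u↦-3}, C=[-4 :: (λy. u) :: AP], D=[([7], ∅, [2 :: PRIM2(add) :: PRIM2(add)])]>
[9] <S=[-4], E={u↦-3}, C=[(λy. u) :: AP], D=[([7], ∅, [2 :: PRIM2(add) :: PRIM2(add)])]>
[10] <S=[clo(λy. u, {u↦-3}) :: -4], E={u↦-3}, C=[AP], D=[([7], ∅, [2 :: PRIM2(add) :: PRIM2(add)])]>
[11] <S=∅, E={y↦-4, u↦-3}, C=[u], D=[(∅, {u↦-3}, ∅) :: ([7], ∅, [2 :: PRIM2(add) :: PRIM2(add)])]>
[12] <S=[-3], E={y↦-4, u↦-3}, C=∅, D=[(∅, {u↦-3}, ∅) :: ([7], ∅, [2 :: PRIM2(add) :: PRIM2(add)])]>
[13] <S=[-3], E={u↦-3}, C=∅, D=[([7], ∅, [2 :: PRIM2(add) :: PRIM2(add)])]>
[14] <S=[-3 :: 7], E=∅, C=[2 :: PRIM2(add) :: PRIM2(add)], D=∅>
[15] <S=[2 :: -3 :: 7], E=∅, C=[PRIM2(add) :: PRIM2(add)], D=∅>
[16] <S=[-1 :: 7], E=∅, C=[PRIM2(add)], D=∅>
[17] <S=[6], E=∅, C=∅, D=∅>
→ final value 6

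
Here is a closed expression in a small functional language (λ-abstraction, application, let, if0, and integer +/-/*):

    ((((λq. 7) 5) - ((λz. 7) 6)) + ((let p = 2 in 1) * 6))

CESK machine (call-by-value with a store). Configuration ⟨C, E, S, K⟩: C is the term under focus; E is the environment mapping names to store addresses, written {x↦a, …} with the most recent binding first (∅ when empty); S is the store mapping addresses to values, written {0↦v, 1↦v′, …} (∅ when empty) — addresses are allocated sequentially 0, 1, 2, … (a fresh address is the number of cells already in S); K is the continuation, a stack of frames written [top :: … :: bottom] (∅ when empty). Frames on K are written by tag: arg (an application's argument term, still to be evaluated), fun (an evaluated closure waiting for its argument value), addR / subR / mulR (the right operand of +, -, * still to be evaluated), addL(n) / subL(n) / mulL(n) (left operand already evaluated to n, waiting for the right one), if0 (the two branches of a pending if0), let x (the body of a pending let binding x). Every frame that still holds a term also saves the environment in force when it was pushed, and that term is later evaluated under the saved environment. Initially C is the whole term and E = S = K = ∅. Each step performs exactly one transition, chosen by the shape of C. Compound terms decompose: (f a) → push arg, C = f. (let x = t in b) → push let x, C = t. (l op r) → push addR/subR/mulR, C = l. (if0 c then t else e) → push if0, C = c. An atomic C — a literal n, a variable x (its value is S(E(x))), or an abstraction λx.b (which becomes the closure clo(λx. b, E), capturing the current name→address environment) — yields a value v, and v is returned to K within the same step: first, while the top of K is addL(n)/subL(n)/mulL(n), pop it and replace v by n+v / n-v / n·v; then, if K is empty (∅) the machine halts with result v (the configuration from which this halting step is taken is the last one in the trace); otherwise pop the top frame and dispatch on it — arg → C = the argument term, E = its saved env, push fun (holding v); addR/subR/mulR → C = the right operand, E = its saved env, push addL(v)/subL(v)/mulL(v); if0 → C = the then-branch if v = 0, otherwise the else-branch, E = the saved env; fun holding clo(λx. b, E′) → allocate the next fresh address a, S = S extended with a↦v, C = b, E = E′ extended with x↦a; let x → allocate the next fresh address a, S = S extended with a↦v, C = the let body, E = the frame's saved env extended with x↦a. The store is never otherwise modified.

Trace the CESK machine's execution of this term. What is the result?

Answer: 6

Execution trace:
[0] [C=((((λq. 7) 5) - ((λz. 7) 6)) + ((let p = 2 in 1) * 6)) | E=∅ | S=∅ | K=∅]
[1] [C=(((λq. 7) 5) - ((λz. 7) 6)) | E=∅ | S=∅ | K=[addR]]
[2] [C=((λq. 7) 5) | E=∅ | S=∅ | K=[subR :: addR]]
[3] [C=(λq. 7) | E=∅ | S=∅ | K=[arg :: subR :: addR]]
[4] [C=5 | E=∅ | S=∅ | K=[fun :: subR :: addR]]
[5] [C=7 | E={q↦0} | S={0↦5} | K=[subR :: addR]]
[6] [C=((λz. 7) 6) | E=∅ | S={0↦5} | K=[subL(7) :: addR]]
[7] [C=(λz. 7) | E=∅ | S={0↦5} | K=[arg :: subL(7) :: addR]]
[8] [C=6 | E=∅ | S={0↦5} | K=[fun :: subL(7) :: addR]]
[9] [C=7 | E={z↦1} | S={0↦5, 1↦6} | K=[subL(7) :: addR]]
[10] [C=((let p = 2 in 1) * 6) | E=∅ | S={0↦5, 1↦6} | K=[addL(0)]]
[11] [C=(let p = 2 in 1) | E=∅ | S={0↦5, 1↦6} | K=[mulR :: addL(0)]]
[12] [C=2 | E=∅ | S={0↦5, 1↦6} | K=[let p :: mulR :: addL(0)]]
[13] [C=1 | E={p↦2} | S={0↦5, 1↦6, 2↦2} | K=[mulR :: addL(0)]]
[14] [C=6 | E=∅ | S={0↦5, 1↦6, 2↦2} | K=[mulL(1) :: addL(0)]]
→ final value 6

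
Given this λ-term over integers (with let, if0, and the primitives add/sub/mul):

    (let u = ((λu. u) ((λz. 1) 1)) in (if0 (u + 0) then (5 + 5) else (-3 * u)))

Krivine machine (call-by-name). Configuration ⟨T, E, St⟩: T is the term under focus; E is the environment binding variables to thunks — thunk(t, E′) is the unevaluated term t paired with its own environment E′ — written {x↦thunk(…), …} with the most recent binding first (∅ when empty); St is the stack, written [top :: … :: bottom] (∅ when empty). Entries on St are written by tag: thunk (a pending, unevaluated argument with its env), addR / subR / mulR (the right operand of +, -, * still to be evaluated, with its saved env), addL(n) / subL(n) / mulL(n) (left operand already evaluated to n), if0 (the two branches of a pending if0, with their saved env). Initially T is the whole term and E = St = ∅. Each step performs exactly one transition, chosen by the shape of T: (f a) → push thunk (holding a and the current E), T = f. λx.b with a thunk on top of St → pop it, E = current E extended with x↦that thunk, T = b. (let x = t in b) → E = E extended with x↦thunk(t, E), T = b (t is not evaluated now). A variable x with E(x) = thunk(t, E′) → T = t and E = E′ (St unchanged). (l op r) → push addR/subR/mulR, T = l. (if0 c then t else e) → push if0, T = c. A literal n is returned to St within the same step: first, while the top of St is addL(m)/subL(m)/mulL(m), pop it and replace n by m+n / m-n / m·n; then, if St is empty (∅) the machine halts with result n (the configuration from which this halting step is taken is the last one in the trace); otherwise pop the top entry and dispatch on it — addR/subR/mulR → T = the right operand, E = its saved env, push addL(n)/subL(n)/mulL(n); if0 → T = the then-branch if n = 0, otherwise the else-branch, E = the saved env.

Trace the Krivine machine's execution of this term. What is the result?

Answer: -3

Execution trace:
[0] <T=(let u = ((λu. u) ((λz. 1) 1)) in (if0 (u + 0) then (5 + 5) else (-3 * u))), E=∅, St=∅>
[1] <T=(if0 (u + 0) then (5 + 5) else (-3 * u)), E={u↦thunk(((λu. u) ((λz. 1) 1)), ∅)}, St=∅>
[2] <T=(u + 0), E={u↦thunk(((λu. u) ((λz. 1) 1)), ∅)}, St=[if0]>
[3] <T=u, E={u↦thunk(((λu. u) ((λz. 1) 1)), ∅)}, St=[addR :: if0]>
[4] <T=((λu. u) ((λz. 1) 1)), E=∅, St=[addR :: if0]>
[5] <T=(λu. u), E=∅, St=[thunk :: addR :: if0]>
[6] <T=u, E={u↦thunk(((λz. 1) 1), ∅)}, St=[addR :: if0]>
[7] <T=((λz. 1) 1), E=∅, St=[addR :: if0]>
[8] <T=(λz. 1), E=∅, St=[thunk :: addR :: if0]>
[9] <T=1, E={z↦thunk(1, ∅)}, St=[addR :: if0]>
[10] <T=0, E={u↦thunk(((λu. u) ((λz. 1) 1)), ∅)}, St=[addL(1) :: if0]>
[11] <T=(-3 * u), E={u↦thunk(((λu. u) ((λz. 1) 1)), ∅)}, St=∅>
[12] <T=-3, E={u↦thunk(((λu. u) ((λz. 1) 1)), ∅)}, St=[mulR]>
[13] <T=u, E={u↦thunk(((λu. u) ((λz. 1) 1)), ∅)}, St=[mulL(-3)]>
[14] <T=((λu. u) ((λz. 1) 1)), E=∅, St=[mulL(-3)]>
[15] <T=(λu. u), E=∅, St=[thunk :: mulL(-3)]>
[16] <T=u, E={u↦thunk(((λz. 1) 1), ∅)}, St=[mulL(-3)]>
[17] <T=((λz. 1) 1), E=∅, St=[mulL(-3)]>
[18] <T=(λz. 1), E=∅, St=[thunk :: mulL(-3)]>
[19] <T=1, E={z↦thunk(1, ∅)}, St=[mulL(-3)]>
→ final value -3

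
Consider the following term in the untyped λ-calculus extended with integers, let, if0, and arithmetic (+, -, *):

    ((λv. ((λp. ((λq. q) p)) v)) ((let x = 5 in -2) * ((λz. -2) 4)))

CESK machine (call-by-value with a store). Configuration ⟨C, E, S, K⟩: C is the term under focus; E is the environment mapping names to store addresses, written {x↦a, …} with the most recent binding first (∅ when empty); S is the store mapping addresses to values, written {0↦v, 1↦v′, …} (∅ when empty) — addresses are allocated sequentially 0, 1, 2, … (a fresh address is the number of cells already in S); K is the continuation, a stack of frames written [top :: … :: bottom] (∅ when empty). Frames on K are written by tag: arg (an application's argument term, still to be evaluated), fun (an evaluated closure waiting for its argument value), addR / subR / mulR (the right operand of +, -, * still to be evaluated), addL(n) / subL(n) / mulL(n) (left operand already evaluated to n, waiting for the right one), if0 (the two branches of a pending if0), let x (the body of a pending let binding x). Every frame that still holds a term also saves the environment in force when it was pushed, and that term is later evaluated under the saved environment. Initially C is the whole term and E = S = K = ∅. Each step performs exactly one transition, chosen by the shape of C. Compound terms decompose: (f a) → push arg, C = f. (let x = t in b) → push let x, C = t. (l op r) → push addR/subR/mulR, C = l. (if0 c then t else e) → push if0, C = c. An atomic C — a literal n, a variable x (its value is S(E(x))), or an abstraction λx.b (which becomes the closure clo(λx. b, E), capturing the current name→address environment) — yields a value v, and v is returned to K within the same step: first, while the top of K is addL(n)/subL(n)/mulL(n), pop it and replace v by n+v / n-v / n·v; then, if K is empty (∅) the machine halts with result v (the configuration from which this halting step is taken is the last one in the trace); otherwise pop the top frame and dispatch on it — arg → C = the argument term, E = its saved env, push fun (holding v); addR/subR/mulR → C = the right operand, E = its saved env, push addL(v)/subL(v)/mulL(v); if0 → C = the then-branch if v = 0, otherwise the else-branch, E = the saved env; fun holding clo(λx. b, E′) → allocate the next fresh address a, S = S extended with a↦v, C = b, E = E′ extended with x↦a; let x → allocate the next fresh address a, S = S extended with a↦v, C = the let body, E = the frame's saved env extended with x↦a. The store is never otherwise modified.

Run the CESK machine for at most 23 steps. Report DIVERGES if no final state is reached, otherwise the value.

Answer: 4

Execution trace:
t=0: [C=((λv. ((λp. ((λq. q) p)) v)) ((let x = 5 in -2) * ((λz. -2) 4))) | E=∅ | S=∅ | K=∅]
t=1: [C=(λv. ((λp. ((λq. q) p)) v)) | E=∅ | S=∅ | K=[arg]]
t=2: [C=((let x = 5 in -2) * ((λz. -2) 4)) | E=∅ | S=∅ | K=[fun]]
t=3: [C=(let x = 5 in -2) | E=∅ | S=∅ | K=[mulR :: fun]]
t=4: [C=5 | E=∅ | S=∅ | K=[let x :: mulR :: fun]]
t=5: [C=-2 | E={x↦0} | S={0↦5} | K=[mulR :: fun]]
t=6: [C=((λz. -2) 4) | E=∅ | S={0↦5} | K=[mulL(-2) :: fun]]
t=7: [C=(λz. -2) | E=∅ | S={0↦5} | K=[arg :: mulL(-2) :: fun]]
t=8: [C=4 | E=∅ | S={0↦5} | K=[fun :: mulL(-2) :: fun]]
t=9: [C=-2 | E={z↦1} | S={0↦5, 1↦4} | K=[mulL(-2) :: fun]]
t=10: [C=((λp. ((λq. q) p)) v) | E={v↦2} | S={0↦5, 1↦4, 2↦4} | K=∅]
t=11: [C=(λp. ((λq. q) p)) | E={v↦2} | S={0↦5, 1↦4, 2↦4} | K=[arg]]
t=12: [C=v | E={v↦2} | S={0↦5, 1↦4, 2↦4} | K=[fun]]
t=13: [C=((λq. q) p) | E={p↦3, v↦2} | S={0↦5, 1↦4, 2↦4, 3↦4} | K=∅]
t=14: [C=(λq. q) | E={p↦3, v↦2} | S={0↦5, 1↦4, 2↦4, 3↦4} | K=[arg]]
t=15: [C=p | E={p↦3, v↦2} | S={0↦5, 1↦4, 2↦4, 3↦4} | K=[fun]]
t=16: [C=q | E={q↦4, p↦3, v↦2} | S={0↦5, 1↦4, 2↦4, 3↦4, 4↦4} | K=∅]
→ final value 4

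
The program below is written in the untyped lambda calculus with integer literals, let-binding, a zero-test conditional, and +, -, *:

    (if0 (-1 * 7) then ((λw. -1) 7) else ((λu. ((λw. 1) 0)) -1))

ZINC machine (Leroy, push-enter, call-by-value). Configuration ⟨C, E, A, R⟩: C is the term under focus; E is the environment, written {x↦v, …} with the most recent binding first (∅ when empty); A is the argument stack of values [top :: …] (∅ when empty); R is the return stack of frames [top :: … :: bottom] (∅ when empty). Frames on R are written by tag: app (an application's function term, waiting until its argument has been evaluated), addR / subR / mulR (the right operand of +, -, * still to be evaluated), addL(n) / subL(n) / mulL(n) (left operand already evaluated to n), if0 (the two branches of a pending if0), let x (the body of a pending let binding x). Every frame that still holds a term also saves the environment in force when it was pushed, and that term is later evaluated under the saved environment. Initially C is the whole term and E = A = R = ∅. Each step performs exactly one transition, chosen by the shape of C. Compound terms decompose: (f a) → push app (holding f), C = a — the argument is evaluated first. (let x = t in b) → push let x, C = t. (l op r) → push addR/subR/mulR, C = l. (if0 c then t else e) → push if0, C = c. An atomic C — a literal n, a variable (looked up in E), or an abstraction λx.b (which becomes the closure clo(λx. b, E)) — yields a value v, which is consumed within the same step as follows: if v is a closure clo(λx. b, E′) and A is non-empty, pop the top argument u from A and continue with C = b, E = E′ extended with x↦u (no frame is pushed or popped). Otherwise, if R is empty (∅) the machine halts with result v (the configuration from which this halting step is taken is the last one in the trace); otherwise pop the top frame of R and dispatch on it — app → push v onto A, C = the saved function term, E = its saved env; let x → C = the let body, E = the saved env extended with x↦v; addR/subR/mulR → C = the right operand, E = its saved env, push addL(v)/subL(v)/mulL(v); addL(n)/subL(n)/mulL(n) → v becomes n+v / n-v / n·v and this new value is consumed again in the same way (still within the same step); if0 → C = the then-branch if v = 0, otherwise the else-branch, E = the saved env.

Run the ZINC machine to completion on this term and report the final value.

0. ⟨C=(if0 (-1 * 7) then ((λw. -1) 7) else ((λu. ((λw. 1) 0)) -1)); E=∅; A=∅; R=∅⟩
1. ⟨C=(-1 * 7); E=∅; A=∅; R=[if0]⟩
2. ⟨C=-1; E=∅; A=∅; R=[mulR :: if0]⟩
3. ⟨C=7; E=∅; A=∅; R=[mulL(-1) :: if0]⟩
4. ⟨C=((λu. ((λw. 1) 0)) -1); E=∅; A=∅; R=∅⟩
5. ⟨C=-1; E=∅; A=∅; R=[app]⟩
6. ⟨C=(λu. ((λw. 1) 0)); E=∅; A=[-1]; R=∅⟩
7. ⟨C=((λw. 1) 0); E={u↦-1}; A=∅; R=∅⟩
8. ⟨C=0; E={u↦-1}; A=∅; R=[app]⟩
9. ⟨C=(λw. 1); E={u↦-1}; A=[0]; R=∅⟩
10. ⟨C=1; E={w↦0, u↦-1}; A=∅; R=∅⟩
→ final value 1

Answer: 1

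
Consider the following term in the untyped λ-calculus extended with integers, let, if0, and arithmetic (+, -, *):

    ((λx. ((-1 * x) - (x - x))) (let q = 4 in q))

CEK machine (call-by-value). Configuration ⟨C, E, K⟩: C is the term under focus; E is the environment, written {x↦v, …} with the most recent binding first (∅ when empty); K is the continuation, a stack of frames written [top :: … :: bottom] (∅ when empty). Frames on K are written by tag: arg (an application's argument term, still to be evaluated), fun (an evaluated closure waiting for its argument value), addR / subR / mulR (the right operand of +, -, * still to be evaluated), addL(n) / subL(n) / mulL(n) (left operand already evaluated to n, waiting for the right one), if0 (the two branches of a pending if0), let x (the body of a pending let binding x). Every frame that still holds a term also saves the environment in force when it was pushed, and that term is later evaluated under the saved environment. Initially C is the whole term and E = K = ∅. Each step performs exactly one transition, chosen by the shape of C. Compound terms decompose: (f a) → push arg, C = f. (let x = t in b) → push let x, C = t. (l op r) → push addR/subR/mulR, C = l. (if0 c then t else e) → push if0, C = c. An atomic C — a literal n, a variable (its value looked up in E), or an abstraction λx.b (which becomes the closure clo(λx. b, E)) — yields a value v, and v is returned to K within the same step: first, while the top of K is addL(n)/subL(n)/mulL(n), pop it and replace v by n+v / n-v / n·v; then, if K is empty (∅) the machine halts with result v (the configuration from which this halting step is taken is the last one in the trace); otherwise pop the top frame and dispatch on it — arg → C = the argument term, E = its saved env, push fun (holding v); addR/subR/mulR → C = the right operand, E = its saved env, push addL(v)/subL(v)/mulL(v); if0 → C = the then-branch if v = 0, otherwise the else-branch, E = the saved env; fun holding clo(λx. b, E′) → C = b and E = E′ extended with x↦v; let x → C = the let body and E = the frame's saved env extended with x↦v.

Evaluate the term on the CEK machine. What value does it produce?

Answer: -4

Machine steps:
t=0: <C=((λx. ((-1 * x) - (x - x))) (let q = 4 in q)), E=∅, K=∅>
t=1: <C=(λx. ((-1 * x) - (x - x))), E=∅, K=[arg]>
t=2: <C=(let q = 4 in q), E=∅, K=[fun]>
t=3: <C=4, E=∅, K=[let q :: fun]>
t=4: <C=q, E={q↦4}, K=[fun]>
t=5: <C=((-1 * x) - (x - x)), E={x↦4}, K=∅>
t=6: <C=(-1 * x), E={x↦4}, K=[subR]>
t=7: <C=-1, E={x↦4}, K=[mulR :: subR]>
t=8: <C=x, E={x↦4}, K=[mulL(-1) :: subR]>
t=9: <C=(x - x), E={x↦4}, K=[subL(-4)]>
t=10: <C=x, E={x↦4}, K=[subR :: subL(-4)]>
t=11: <C=x, E={x↦4}, K=[subL(4) :: subL(-4)]>
→ final value -4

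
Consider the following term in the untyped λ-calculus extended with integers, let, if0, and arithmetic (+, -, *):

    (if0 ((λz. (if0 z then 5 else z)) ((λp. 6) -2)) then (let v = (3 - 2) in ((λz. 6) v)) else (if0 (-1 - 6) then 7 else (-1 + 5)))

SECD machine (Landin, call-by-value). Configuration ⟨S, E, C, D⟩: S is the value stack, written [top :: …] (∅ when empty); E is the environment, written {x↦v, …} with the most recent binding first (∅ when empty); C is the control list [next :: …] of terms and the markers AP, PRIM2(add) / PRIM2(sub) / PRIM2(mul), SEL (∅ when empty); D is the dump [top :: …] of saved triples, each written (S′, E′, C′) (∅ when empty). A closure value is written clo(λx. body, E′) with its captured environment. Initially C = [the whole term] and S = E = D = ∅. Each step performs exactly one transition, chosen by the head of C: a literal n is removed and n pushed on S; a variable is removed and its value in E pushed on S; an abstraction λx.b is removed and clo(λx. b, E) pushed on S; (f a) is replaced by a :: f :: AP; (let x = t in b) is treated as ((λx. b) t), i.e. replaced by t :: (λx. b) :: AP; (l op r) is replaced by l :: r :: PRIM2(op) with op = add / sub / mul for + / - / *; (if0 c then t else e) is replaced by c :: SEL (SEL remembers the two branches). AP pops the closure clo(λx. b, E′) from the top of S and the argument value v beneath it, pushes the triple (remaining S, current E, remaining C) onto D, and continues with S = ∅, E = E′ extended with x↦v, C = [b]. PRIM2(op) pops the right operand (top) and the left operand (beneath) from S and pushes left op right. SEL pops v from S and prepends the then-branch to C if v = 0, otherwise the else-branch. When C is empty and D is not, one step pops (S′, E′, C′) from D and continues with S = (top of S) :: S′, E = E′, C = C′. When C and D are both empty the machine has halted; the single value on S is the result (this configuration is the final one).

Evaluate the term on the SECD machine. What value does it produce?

[0] <S=∅, E=∅, C=[(if0 ((λz. (if0 z then 5 else z)) ((λp. 6) -2)) then (let v = (3 - 2) in ((λz. 6) v)) else (if0 (-1 - 6) then 7 else (-1 + 5)))], D=∅>
[1] <S=∅, E=∅, C=[((λz. (if0 z then 5 else z)) ((λp. 6) -2)) :: SEL], D=∅>
[2] <S=∅, E=∅, C=[((λp. 6) -2) :: (λz. (if0 z then 5 else z)) :: AP :: SEL], D=∅>
[3] <S=∅, E=∅, C=[-2 :: (λp. 6) :: AP :: (λz. (if0 z then 5 else z)) :: AP :: SEL], D=∅>
[4] <S=[-2], E=∅, C=[(λp. 6) :: AP :: (λz. (if0 z then 5 else z)) :: AP :: SEL], D=∅>
[5] <S=[clo(λp. 6, ∅) :: -2], E=∅, C=[AP :: (λz. (if0 z then 5 else z)) :: AP :: SEL], D=∅>
[6] <S=∅, E={p↦-2}, C=[6], D=[(∅, ∅, [(λz. (if0 z then 5 else z)) :: AP :: SEL])]>
[7] <S=[6], E={p↦-2}, C=∅, D=[(∅, ∅, [(λz. (if0 z then 5 else z)) :: AP :: SEL])]>
[8] <S=[6], E=∅, C=[(λz. (if0 z then 5 else z)) :: AP :: SEL], D=∅>
[9] <S=[clo(λz. (if0 z then 5 else z), ∅) :: 6], E=∅, C=[AP :: SEL], D=∅>
[10] <S=∅, E={z↦6}, C=[(if0 z then 5 else z)], D=[(∅, ∅, [SEL])]>
[11] <S=∅, E={z↦6}, C=[z :: SEL], D=[(∅, ∅, [SEL])]>
[12] <S=[6], E={z↦6}, C=[SEL], D=[(∅, ∅, [SEL])]>
[13] <S=∅, E={z↦6}, C=[z], D=[(∅, ∅, [SEL])]>
[14] <S=[6], E={z↦6}, C=∅, D=[(∅, ∅, [SEL])]>
[15] <S=[6], E=∅, C=[SEL], D=∅>
[16] <S=∅, E=∅, C=[(if0 (-1 - 6) then 7 else (-1 + 5))], D=∅>
[17] <S=∅, E=∅, C=[(-1 - 6) :: SEL], D=∅>
[18] <S=∅, E=∅, C=[-1 :: 6 :: PRIM2(sub) :: SEL], D=∅>
[19] <S=[-1], E=∅, C=[6 :: PRIM2(sub) :: SEL], D=∅>
[20] <S=[6 :: -1], E=∅, C=[PRIM2(sub) :: SEL], D=∅>
[21] <S=[-7], E=∅, C=[SEL], D=∅>
[22] <S=∅, E=∅, C=[(-1 + 5)], D=∅>
[23] <S=∅, E=∅, C=[-1 :: 5 :: PRIM2(add)], D=∅>
[24] <S=[-1], E=∅, C=[5 :: PRIM2(add)], D=∅>
[25] <S=[5 :: -1], E=∅, C=[PRIM2(add)], D=∅>
[26] <S=[4], E=∅, C=∅, D=∅>
→ final value 4

Answer: 4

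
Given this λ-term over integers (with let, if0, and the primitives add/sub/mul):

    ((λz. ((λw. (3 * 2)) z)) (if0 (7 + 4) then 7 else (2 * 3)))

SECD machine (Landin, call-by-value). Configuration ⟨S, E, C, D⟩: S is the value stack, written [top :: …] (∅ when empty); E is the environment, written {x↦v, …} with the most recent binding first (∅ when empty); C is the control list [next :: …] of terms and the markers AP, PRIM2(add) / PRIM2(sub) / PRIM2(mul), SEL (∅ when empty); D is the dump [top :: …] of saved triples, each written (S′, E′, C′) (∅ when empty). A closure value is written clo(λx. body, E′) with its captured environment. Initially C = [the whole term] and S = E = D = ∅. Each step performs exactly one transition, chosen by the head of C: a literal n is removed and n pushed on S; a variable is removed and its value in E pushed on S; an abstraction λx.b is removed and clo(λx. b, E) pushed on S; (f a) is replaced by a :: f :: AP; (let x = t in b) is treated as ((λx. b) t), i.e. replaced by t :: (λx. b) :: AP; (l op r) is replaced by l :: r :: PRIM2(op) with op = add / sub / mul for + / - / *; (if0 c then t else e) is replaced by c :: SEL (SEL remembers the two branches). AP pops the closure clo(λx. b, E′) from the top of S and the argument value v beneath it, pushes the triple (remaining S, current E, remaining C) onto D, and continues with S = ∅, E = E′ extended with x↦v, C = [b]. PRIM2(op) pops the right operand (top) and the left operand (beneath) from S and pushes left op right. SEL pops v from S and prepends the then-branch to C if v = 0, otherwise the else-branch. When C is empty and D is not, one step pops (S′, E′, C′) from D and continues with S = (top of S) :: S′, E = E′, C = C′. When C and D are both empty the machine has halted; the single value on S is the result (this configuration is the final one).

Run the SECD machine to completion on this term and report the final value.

Answer: 6

Derivation:
t=0: [S=∅ | E=∅ | C=[((λz. ((λw. (3 * 2)) z)) (if0 (7 + 4) then 7 else (2 * 3)))] | D=∅]
t=1: [S=∅ | E=∅ | C=[(if0 (7 + 4) then 7 else (2 * 3)) :: (λz. ((λw. (3 * 2)) z)) :: AP] | D=∅]
t=2: [S=∅ | E=∅ | C=[(7 + 4) :: SEL :: (λz. ((λw. (3 * 2)) z)) :: AP] | D=∅]
t=3: [S=∅ | E=∅ | C=[7 :: 4 :: PRIM2(add) :: SEL :: (λz. ((λw. (3 * 2)) z)) :: AP] | D=∅]
t=4: [S=[7] | E=∅ | C=[4 :: PRIM2(add) :: SEL :: (λz. ((λw. (3 * 2)) z)) :: AP] | D=∅]
t=5: [S=[4 :: 7] | E=∅ | C=[PRIM2(add) :: SEL :: (λz. ((λw. (3 * 2)) z)) :: AP] | D=∅]
t=6: [S=[11] | E=∅ | C=[SEL :: (λz. ((λw. (3 * 2)) z)) :: AP] | D=∅]
t=7: [S=∅ | E=∅ | C=[(2 * 3) :: (λz. ((λw. (3 * 2)) z)) :: AP] | D=∅]
t=8: [S=∅ | E=∅ | C=[2 :: 3 :: PRIM2(mul) :: (λz. ((λw. (3 * 2)) z)) :: AP] | D=∅]
t=9: [S=[2] | E=∅ | C=[3 :: PRIM2(mul) :: (λz. ((λw. (3 * 2)) z)) :: AP] | D=∅]
t=10: [S=[3 :: 2] | E=∅ | C=[PRIM2(mul) :: (λz. ((λw. (3 * 2)) z)) :: AP] | D=∅]
t=11: [S=[6] | E=∅ | C=[(λz. ((λw. (3 * 2)) z)) :: AP] | D=∅]
t=12: [S=[clo(λz. ((λw. (3 * 2)) z), ∅) :: 6] | E=∅ | C=[AP] | D=∅]
t=13: [S=∅ | E={z↦6} | C=[((λw. (3 * 2)) z)] | D=[(∅, ∅, ∅)]]
t=14: [S=∅ | E={z↦6} | C=[z :: (λw. (3 * 2)) :: AP] | D=[(∅, ∅, ∅)]]
t=15: [S=[6] | E={z↦6} | C=[(λw. (3 * 2)) :: AP] | D=[(∅, ∅, ∅)]]
t=16: [S=[clo(λw. (3 * 2), {z↦6}) :: 6] | E={z↦6} | C=[AP] | D=[(∅, ∅, ∅)]]
t=17: [S=∅ | E={w↦6, z↦6} | C=[(3 * 2)] | D=[(∅, {z↦6}, ∅) :: (∅, ∅, ∅)]]
t=18: [S=∅ | E={w↦6, z↦6} | C=[3 :: 2 :: PRIM2(mul)] | D=[(∅, {z↦6}, ∅) :: (∅, ∅, ∅)]]
t=19: [S=[3] | E={w↦6, z↦6} | C=[2 :: PRIM2(mul)] | D=[(∅, {z↦6}, ∅) :: (∅, ∅, ∅)]]
t=20: [S=[2 :: 3] | E={w↦6, z↦6} | C=[PRIM2(mul)] | D=[(∅, {z↦6}, ∅) :: (∅, ∅, ∅)]]
t=21: [S=[6] | E={w↦6, z↦6} | C=∅ | D=[(∅, {z↦6}, ∅) :: (∅, ∅, ∅)]]
t=22: [S=[6] | E={z↦6} | C=∅ | D=[(∅, ∅, ∅)]]
t=23: [S=[6] | E=∅ | C=∅ | D=∅]
→ final value 6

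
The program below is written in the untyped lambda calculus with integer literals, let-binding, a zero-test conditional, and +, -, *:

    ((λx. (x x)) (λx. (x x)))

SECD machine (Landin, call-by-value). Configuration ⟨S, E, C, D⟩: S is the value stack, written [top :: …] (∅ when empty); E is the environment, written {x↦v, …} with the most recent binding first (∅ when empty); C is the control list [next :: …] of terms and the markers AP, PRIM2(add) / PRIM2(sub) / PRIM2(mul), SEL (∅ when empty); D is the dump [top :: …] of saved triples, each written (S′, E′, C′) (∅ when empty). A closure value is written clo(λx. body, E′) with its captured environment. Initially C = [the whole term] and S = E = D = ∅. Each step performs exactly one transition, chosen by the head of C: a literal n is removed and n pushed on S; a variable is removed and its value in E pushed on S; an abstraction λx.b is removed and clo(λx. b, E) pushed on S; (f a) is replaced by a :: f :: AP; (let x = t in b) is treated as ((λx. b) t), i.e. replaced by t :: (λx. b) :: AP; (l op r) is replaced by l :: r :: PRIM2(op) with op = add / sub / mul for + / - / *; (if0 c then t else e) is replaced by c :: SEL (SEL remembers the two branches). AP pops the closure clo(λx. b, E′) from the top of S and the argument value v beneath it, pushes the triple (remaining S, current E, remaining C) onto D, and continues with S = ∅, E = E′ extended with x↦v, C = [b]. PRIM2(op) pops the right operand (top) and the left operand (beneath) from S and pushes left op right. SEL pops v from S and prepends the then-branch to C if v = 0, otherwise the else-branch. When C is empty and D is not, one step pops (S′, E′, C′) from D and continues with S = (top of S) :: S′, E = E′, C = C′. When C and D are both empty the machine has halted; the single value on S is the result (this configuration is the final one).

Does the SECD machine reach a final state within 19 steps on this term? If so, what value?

0. [S=∅ | E=∅ | C=[((λx. (x x)) (λx. (x x)))] | D=∅]
1. [S=∅ | E=∅ | C=[(λx. (x x)) :: (λx. (x x)) :: AP] | D=∅]
2. [S=[clo(λx. (x x), ∅)] | E=∅ | C=[(λx. (x x)) :: AP] | D=∅]
3. [S=[clo(λx. (x x), ∅) :: clo(λx. (x x), ∅)] | E=∅ | C=[AP] | D=∅]
4. [S=∅ | E={x↦clo(λx. (x x), ∅)} | C=[(x x)] | D=[(∅, ∅, ∅)]]
5. [S=∅ | E={x↦clo(λx. (x x), ∅)} | C=[x :: x :: AP] | D=[(∅, ∅, ∅)]]
6. [S=[clo(λx. (x x), ∅)] | E={x↦clo(λx. (x x), ∅)} | C=[x :: AP] | D=[(∅, ∅, ∅)]]
7. [S=[clo(λx. (x x), ∅) :: clo(λx. (x x), ∅)] | E={x↦clo(λx. (x x), ∅)} | C=[AP] | D=[(∅, ∅, ∅)]]
8. [S=∅ | E={x↦clo(λx. (x x), ∅)} | C=[(x x)] | D=[(∅, {x↦clo(λx. (x x), ∅)}, ∅) :: (∅, ∅, ∅)]]
9. [S=∅ | E={x↦clo(λx. (x x), ∅)} | C=[x :: x :: AP] | D=[(∅, {x↦clo(λx. (x x), ∅)}, ∅) :: (∅, ∅, ∅)]]
10. [S=[clo(λx. (x x), ∅)] | E={x↦clo(λx. (x x), ∅)} | C=[x :: AP] | D=[(∅, {x↦clo(λx. (x x), ∅)}, ∅) :: (∅, ∅, ∅)]]
11. [S=[clo(λx. (x x), ∅) :: clo(λx. (x x), ∅)] | E={x↦clo(λx. (x x), ∅)} | C=[AP] | D=[(∅, {x↦clo(λx. (x x), ∅)}, ∅) :: (∅, ∅, ∅)]]
12. [S=∅ | E={x↦clo(λx. (x x), ∅)} | C=[(x x)] | D=[(∅, {x↦clo(λx. (x x), ∅)}, ∅) :: (∅, {x↦clo(λx. (x x), ∅)}, ∅) :: (∅, ∅, ∅)]]
13. [S=∅ | E={x↦clo(λx. (x x), ∅)} | C=[x :: x :: AP] | D=[(∅, {x↦clo(λx. (x x), ∅)}, ∅) :: (∅, {x↦clo(λx. (x x), ∅)}, ∅) :: (∅, ∅, ∅)]]
14. [S=[clo(λx. (x x), ∅)] | E={x↦clo(λx. (x x), ∅)} | C=[x :: AP] | D=[(∅, {x↦clo(λx. (x x), ∅)}, ∅) :: (∅, {x↦clo(λx. (x x), ∅)}, ∅) :: (∅, ∅, ∅)]]
15. [S=[clo(λx. (x x), ∅) :: clo(λx. (x x), ∅)] | E={x↦clo(λx. (x x), ∅)} | C=[AP] | D=[(∅, {x↦clo(λx. (x x), ∅)}, ∅) :: (∅, {x↦clo(λx. (x x), ∅)}, ∅) :: (∅, ∅, ∅)]]
16. [S=∅ | E={x↦clo(λx. (x x), ∅)} | C=[(x x)] | D=[(∅, {x↦clo(λx. (x x), ∅)}, ∅) :: (∅, {x↦clo(λx. (x x), ∅)}, ∅) :: (∅, {x↦clo(λx. (x x), ∅)}, ∅) :: (∅, ∅, ∅)]]
17. [S=∅ | E={x↦clo(λx. (x x), ∅)} | C=[x :: x :: AP] | D=[(∅, {x↦clo(λx. (x x), ∅)}, ∅) :: (∅, {x↦clo(λx. (x x), ∅)}, ∅) :: (∅, {x↦clo(λx. (x x), ∅)}, ∅) :: (∅, ∅, ∅)]]
18. [S=[clo(λx. (x x), ∅)] | E={x↦clo(λx. (x x), ∅)} | C=[x :: AP] | D=[(∅, {x↦clo(λx. (x x), ∅)}, ∅) :: (∅, {x↦clo(λx. (x x), ∅)}, ∅) :: (∅, {x↦clo(λx. (x x), ∅)}, ∅) :: (∅, ∅, ∅)]]
19. [S=[clo(λx. (x x), ∅) :: clo(λx. (x x), ∅)] | E={x↦clo(λx. (x x), ∅)} | C=[AP] | D=[(∅, {x↦clo(λx. (x x), ∅)}, ∅) :: (∅, {x↦clo(λx. (x x), ∅)}, ∅) :: (∅, {x↦clo(λx. (x x), ∅)}, ∅) :: (∅, ∅, ∅)]]
→ 19 transitions taken and the configuration is still not final: no result within 19 steps

Answer: DIVERGES (no final state within 19 steps)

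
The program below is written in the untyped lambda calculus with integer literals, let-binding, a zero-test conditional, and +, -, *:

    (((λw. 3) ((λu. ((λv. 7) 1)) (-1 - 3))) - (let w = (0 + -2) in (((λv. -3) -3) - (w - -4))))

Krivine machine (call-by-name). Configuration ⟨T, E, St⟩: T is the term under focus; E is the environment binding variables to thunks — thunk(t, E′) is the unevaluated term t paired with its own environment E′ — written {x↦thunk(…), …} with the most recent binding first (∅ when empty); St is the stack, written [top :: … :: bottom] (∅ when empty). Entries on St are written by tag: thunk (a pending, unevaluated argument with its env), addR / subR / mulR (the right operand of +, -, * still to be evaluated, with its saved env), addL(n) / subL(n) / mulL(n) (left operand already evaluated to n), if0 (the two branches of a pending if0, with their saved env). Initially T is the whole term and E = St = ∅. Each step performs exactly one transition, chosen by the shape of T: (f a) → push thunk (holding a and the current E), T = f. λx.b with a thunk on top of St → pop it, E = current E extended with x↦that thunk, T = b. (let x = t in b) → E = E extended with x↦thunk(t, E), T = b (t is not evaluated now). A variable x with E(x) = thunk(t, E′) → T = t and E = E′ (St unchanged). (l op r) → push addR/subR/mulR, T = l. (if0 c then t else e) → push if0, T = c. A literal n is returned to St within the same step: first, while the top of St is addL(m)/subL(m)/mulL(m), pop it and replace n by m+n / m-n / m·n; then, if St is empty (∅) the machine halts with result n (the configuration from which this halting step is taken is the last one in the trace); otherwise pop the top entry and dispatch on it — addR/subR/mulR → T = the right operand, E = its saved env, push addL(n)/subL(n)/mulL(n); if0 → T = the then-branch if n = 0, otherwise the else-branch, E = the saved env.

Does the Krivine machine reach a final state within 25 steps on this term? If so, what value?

t=0: <T=(((λw. 3) ((λu. ((λv. 7) 1)) (-1 - 3))) - (let w = (0 + -2) in (((λv. -3) -3) - (w - -4)))), E=∅, St=∅>
t=1: <T=((λw. 3) ((λu. ((λv. 7) 1)) (-1 - 3))), E=∅, St=[subR]>
t=2: <T=(λw. 3), E=∅, St=[thunk :: subR]>
t=3: <T=3, E={w↦thunk(((λu. ((λv. 7) 1)) (-1 - 3)), ∅)}, St=[subR]>
t=4: <T=(let w = (0 + -2) in (((λv. -3) -3) - (w - -4))), E=∅, St=[subL(3)]>
t=5: <T=(((λv. -3) -3) - (w - -4)), E={w↦thunk((0 + -2), ∅)}, St=[subL(3)]>
t=6: <T=((λv. -3) -3), E={w↦thunk((0 + -2), ∅)}, St=[subR :: subL(3)]>
t=7: <T=(λv. -3), E={w↦thunk((0 + -2), ∅)}, St=[thunk :: subR :: subL(3)]>
t=8: <T=-3, E={v↦thunk(-3, {w↦thunk((0 + -2), ∅)}), w↦thunk((0 + -2), ∅)}, St=[subR :: subL(3)]>
t=9: <T=(w - -4), E={w↦thunk((0 + -2), ∅)}, St=[subL(-3) :: subL(3)]>
t=10: <T=w, E={w↦thunk((0 + -2), ∅)}, St=[subR :: subL(-3) :: subL(3)]>
t=11: <T=(0 + -2), E=∅, St=[subR :: subL(-3) :: subL(3)]>
t=12: <T=0, E=∅, St=[addR :: subR :: subL(-3) :: subL(3)]>
t=13: <T=-2, E=∅, St=[addL(0) :: subR :: subL(-3) :: subL(3)]>
t=14: <T=-4, E={w↦thunk((0 + -2), ∅)}, St=[subL(-2) :: subL(-3) :: subL(3)]>
→ final value 8

Answer: 8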